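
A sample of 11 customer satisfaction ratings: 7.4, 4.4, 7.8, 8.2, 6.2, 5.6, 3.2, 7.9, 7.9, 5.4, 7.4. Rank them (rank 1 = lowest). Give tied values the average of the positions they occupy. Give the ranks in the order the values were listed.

6.5, 2, 8, 11, 5, 4, 1, 9.5, 9.5, 3, 6.5

Sorted (ascending): 3.2, 4.4, 5.4, 5.6, 6.2, 7.4, 7.4, 7.8, 7.9, 7.9, 8.2
The 2 values of 7.4 occupy positions 6–7 → average rank (6+7)/2 = 6.5.
The 2 values of 7.9 occupy positions 9–10 → average rank (9+10)/2 = 9.5.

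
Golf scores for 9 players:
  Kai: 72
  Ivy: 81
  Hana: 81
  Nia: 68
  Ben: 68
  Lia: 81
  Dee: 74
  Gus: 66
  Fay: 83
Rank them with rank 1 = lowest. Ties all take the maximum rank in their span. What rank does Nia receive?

Sorted (ascending): 66, 68, 68, 72, 74, 81, 81, 81, 83
The 2 values of 68 occupy positions 2–3 → each gets rank 3.
The 3 values of 81 occupy positions 6–8 → each gets rank 8.
Nia has value 68 → rank 3.

3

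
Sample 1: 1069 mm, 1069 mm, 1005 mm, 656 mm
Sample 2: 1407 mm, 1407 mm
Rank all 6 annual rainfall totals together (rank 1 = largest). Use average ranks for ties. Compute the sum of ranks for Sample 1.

18

Sorted (descending): 1407, 1407, 1069, 1069, 1005, 656
The 2 values of 1407 occupy positions 1–2 → average rank (1+2)/2 = 1.5.
The 2 values of 1069 occupy positions 3–4 → average rank (3+4)/2 = 3.5.
Sample 1 values → pooled ranks: 1069→3.5, 1069→3.5, 1005→5, 656→6
Rank sum = 3.5 + 3.5 + 5 + 6 = 18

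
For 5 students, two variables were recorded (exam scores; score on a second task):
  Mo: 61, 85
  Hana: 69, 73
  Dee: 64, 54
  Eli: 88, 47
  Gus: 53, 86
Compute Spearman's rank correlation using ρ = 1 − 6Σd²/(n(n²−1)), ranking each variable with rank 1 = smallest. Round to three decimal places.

-0.900

Ranks of variable 1: 2, 4, 3, 5, 1
Ranks of variable 2: 4, 3, 2, 1, 5
d = r₁ − r₂: -2, 1, 1, 4, -4
d²: 4, 1, 1, 16, 16; Σd² = 38
ρ = 1 − 6·38/(5·24) = 1 − 228/120 = -0.900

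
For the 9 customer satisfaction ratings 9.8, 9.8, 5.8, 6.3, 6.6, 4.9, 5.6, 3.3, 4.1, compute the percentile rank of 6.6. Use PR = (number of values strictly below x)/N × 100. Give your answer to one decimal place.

N = 9.
Strictly below 6.6: 6. Equal to 6.6: 1.
PR = 6/9 × 100 = 66.7

66.7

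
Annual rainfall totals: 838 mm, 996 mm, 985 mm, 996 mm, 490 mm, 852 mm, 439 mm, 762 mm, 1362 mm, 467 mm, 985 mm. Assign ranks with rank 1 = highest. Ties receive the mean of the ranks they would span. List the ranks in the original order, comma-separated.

Sorted (descending): 1362, 996, 996, 985, 985, 852, 838, 762, 490, 467, 439
The 2 values of 996 occupy positions 2–3 → average rank (2+3)/2 = 2.5.
The 2 values of 985 occupy positions 4–5 → average rank (4+5)/2 = 4.5.

7, 2.5, 4.5, 2.5, 9, 6, 11, 8, 1, 10, 4.5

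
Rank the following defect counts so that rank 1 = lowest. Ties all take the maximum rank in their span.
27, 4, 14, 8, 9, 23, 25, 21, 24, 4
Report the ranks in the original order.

Sorted (ascending): 4, 4, 8, 9, 14, 21, 23, 24, 25, 27
The 2 values of 4 occupy positions 1–2 → each gets rank 2.

10, 2, 5, 3, 4, 7, 9, 6, 8, 2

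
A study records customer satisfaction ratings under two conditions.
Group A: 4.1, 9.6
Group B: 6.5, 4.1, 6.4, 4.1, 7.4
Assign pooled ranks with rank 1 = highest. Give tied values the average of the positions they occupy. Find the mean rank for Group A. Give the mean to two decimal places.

Sorted (descending): 9.6, 7.4, 6.5, 6.4, 4.1, 4.1, 4.1
The 3 values of 4.1 occupy positions 5–7 → average rank 6.
Group A values → pooled ranks: 4.1→6, 9.6→1
Mean rank = (6 + 1) / 2 = 3.50

3.50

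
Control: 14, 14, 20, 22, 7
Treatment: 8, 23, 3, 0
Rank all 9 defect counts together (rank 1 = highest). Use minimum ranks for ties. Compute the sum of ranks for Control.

Sorted (descending): 23, 22, 20, 14, 14, 8, 7, 3, 0
The 2 values of 14 occupy positions 4–5 → each gets rank 4.
Control values → pooled ranks: 14→4, 14→4, 20→3, 22→2, 7→7
Rank sum = 4 + 4 + 3 + 2 + 7 = 20

20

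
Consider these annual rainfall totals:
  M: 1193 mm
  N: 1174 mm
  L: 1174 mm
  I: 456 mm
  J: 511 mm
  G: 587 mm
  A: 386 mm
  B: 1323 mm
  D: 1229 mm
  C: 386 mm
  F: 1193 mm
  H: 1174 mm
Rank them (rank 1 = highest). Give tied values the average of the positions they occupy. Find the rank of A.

Sorted (descending): 1323, 1229, 1193, 1193, 1174, 1174, 1174, 587, 511, 456, 386, 386
The 2 values of 1193 occupy positions 3–4 → average rank (3+4)/2 = 3.5.
The 3 values of 1174 occupy positions 5–7 → average rank 6.
The 2 values of 386 occupy positions 11–12 → average rank (11+12)/2 = 11.5.
A has value 386 mm → rank 11.5.

11.5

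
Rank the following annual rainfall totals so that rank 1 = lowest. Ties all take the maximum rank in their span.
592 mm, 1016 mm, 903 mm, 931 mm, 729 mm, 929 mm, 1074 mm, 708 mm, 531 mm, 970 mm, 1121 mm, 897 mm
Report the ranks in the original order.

2, 10, 6, 8, 4, 7, 11, 3, 1, 9, 12, 5

Sorted (ascending): 531, 592, 708, 729, 897, 903, 929, 931, 970, 1016, 1074, 1121
No ties — each value takes its position as its rank.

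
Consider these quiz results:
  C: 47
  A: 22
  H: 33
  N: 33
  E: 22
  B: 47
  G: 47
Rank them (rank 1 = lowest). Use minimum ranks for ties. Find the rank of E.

1

Sorted (ascending): 22, 22, 33, 33, 47, 47, 47
The 2 values of 22 occupy positions 1–2 → each gets rank 1.
The 2 values of 33 occupy positions 3–4 → each gets rank 3.
The 3 values of 47 occupy positions 5–7 → each gets rank 5.
E has value 22 → rank 1.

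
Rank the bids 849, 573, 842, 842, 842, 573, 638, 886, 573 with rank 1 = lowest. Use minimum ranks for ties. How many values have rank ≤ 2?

3

Sorted (ascending): 573, 573, 573, 638, 842, 842, 842, 849, 886
The 3 values of 573 occupy positions 1–3 → each gets rank 1.
The 3 values of 842 occupy positions 5–7 → each gets rank 5.
Ranks ≤ 2: {1, 1, 1} → 3 values.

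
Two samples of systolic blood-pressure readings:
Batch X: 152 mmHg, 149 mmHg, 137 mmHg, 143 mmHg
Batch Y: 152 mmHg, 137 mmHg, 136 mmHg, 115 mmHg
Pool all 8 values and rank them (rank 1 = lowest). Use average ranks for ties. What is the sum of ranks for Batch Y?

Sorted (ascending): 115, 136, 137, 137, 143, 149, 152, 152
The 2 values of 137 occupy positions 3–4 → average rank (3+4)/2 = 3.5.
The 2 values of 152 occupy positions 7–8 → average rank (7+8)/2 = 7.5.
Batch Y values → pooled ranks: 152→7.5, 137→3.5, 136→2, 115→1
Rank sum = 7.5 + 3.5 + 2 + 1 = 14

14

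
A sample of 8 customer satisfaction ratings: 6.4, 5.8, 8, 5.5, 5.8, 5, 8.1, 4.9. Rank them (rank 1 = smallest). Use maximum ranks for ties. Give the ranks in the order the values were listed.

6, 5, 7, 3, 5, 2, 8, 1

Sorted (ascending): 4.9, 5, 5.5, 5.8, 5.8, 6.4, 8, 8.1
The 2 values of 5.8 occupy positions 4–5 → each gets rank 5.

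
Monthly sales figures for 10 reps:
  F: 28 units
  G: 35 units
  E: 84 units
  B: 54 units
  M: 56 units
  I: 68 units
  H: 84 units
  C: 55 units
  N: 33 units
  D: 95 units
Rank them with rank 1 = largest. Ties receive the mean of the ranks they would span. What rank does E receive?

2.5

Sorted (descending): 95, 84, 84, 68, 56, 55, 54, 35, 33, 28
The 2 values of 84 occupy positions 2–3 → average rank (2+3)/2 = 2.5.
E has value 84 units → rank 2.5.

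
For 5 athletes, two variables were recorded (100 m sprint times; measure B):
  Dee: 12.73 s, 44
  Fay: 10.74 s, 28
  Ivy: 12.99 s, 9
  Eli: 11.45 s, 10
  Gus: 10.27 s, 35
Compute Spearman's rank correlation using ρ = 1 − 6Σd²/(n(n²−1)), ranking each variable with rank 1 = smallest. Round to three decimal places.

Ranks of variable 1: 4, 2, 5, 3, 1
Ranks of variable 2: 5, 3, 1, 2, 4
d = r₁ − r₂: -1, -1, 4, 1, -3
d²: 1, 1, 16, 1, 9; Σd² = 28
ρ = 1 − 6·28/(5·24) = 1 − 168/120 = -0.400

-0.400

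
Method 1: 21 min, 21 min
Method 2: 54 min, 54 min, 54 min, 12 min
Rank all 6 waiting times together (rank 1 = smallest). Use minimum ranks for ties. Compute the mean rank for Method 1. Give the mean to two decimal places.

Sorted (ascending): 12, 21, 21, 54, 54, 54
The 2 values of 21 occupy positions 2–3 → each gets rank 2.
The 3 values of 54 occupy positions 4–6 → each gets rank 4.
Method 1 values → pooled ranks: 21→2, 21→2
Mean rank = (2 + 2) / 2 = 2.00

2.00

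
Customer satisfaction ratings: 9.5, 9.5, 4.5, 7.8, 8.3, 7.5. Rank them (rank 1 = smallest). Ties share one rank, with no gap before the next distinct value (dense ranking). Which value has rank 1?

Sorted (ascending): 4.5, 7.5, 7.8, 8.3, 9.5, 9.5
The 2 values of 9.5 share dense rank 5.
Remaining distinct values take the next consecutive integers.
Rank 1 → value 4.5.

4.5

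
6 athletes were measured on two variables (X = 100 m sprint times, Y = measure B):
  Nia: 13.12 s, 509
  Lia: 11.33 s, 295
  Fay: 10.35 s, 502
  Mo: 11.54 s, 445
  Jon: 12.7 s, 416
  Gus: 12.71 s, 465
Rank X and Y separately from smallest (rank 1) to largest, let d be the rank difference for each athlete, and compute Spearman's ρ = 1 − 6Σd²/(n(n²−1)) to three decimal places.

0.371

Ranks of variable 1: 6, 2, 1, 3, 4, 5
Ranks of variable 2: 6, 1, 5, 3, 2, 4
d = r₁ − r₂: 0, 1, -4, 0, 2, 1
d²: 0, 1, 16, 0, 4, 1; Σd² = 22
ρ = 1 − 6·22/(6·35) = 1 − 132/210 = 0.371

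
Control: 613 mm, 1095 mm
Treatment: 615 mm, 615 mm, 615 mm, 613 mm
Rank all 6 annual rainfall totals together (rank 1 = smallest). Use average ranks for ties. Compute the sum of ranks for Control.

Sorted (ascending): 613, 613, 615, 615, 615, 1095
The 2 values of 613 occupy positions 1–2 → average rank (1+2)/2 = 1.5.
The 3 values of 615 occupy positions 3–5 → average rank 4.
Control values → pooled ranks: 613→1.5, 1095→6
Rank sum = 1.5 + 6 = 7.5

7.5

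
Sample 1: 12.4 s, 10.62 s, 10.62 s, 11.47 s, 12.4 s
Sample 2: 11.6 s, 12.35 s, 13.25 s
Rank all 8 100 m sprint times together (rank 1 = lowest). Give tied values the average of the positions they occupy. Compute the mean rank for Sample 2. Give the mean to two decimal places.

Sorted (ascending): 10.62, 10.62, 11.47, 11.6, 12.35, 12.4, 12.4, 13.25
The 2 values of 10.62 occupy positions 1–2 → average rank (1+2)/2 = 1.5.
The 2 values of 12.4 occupy positions 6–7 → average rank (6+7)/2 = 6.5.
Sample 2 values → pooled ranks: 11.6→4, 12.35→5, 13.25→8
Mean rank = (4 + 5 + 8) / 3 = 5.67

5.67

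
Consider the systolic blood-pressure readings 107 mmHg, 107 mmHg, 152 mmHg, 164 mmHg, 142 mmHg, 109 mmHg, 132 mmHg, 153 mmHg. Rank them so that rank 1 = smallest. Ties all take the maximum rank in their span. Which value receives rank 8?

Sorted (ascending): 107, 107, 109, 132, 142, 152, 153, 164
The 2 values of 107 occupy positions 1–2 → each gets rank 2.
Rank 8 → value 164.

164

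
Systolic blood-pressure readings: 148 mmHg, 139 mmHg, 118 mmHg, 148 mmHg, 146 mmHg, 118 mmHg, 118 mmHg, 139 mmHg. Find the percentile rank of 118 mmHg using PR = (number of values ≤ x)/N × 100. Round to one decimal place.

N = 8.
Strictly below 118: 0. Equal to 118: 3.
PR = 3/8 × 100 = 37.5

37.5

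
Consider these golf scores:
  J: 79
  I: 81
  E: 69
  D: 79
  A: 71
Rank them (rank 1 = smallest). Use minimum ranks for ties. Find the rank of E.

1

Sorted (ascending): 69, 71, 79, 79, 81
The 2 values of 79 occupy positions 3–4 → each gets rank 3.
E has value 69 → rank 1.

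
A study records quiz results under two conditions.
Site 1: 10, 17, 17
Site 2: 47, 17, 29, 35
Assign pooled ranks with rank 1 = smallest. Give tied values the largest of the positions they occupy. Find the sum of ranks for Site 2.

Sorted (ascending): 10, 17, 17, 17, 29, 35, 47
The 3 values of 17 occupy positions 2–4 → each gets rank 4.
Site 2 values → pooled ranks: 47→7, 17→4, 29→5, 35→6
Rank sum = 7 + 4 + 5 + 6 = 22

22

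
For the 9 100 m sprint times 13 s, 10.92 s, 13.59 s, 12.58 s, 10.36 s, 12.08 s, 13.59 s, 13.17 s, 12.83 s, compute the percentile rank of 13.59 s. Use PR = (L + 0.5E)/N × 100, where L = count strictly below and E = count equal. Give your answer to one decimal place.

N = 9.
Strictly below 13.59: 7. Equal to 13.59: 2.
PR = (7 + 0.5·2)/9 × 100 = 88.9

88.9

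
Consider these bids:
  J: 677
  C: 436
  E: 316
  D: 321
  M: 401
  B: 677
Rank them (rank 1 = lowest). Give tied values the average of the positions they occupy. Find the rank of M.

Sorted (ascending): 316, 321, 401, 436, 677, 677
The 2 values of 677 occupy positions 5–6 → average rank (5+6)/2 = 5.5.
M has value 401 → rank 3.

3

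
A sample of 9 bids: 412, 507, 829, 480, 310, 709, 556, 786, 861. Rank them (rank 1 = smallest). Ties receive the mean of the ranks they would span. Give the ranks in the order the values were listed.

Sorted (ascending): 310, 412, 480, 507, 556, 709, 786, 829, 861
No ties — each value takes its position as its rank.

2, 4, 8, 3, 1, 6, 5, 7, 9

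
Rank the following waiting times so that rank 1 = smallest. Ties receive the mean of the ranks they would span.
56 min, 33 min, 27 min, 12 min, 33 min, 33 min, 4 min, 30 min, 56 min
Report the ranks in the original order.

8.5, 6, 3, 2, 6, 6, 1, 4, 8.5

Sorted (ascending): 4, 12, 27, 30, 33, 33, 33, 56, 56
The 3 values of 33 occupy positions 5–7 → average rank 6.
The 2 values of 56 occupy positions 8–9 → average rank (8+9)/2 = 8.5.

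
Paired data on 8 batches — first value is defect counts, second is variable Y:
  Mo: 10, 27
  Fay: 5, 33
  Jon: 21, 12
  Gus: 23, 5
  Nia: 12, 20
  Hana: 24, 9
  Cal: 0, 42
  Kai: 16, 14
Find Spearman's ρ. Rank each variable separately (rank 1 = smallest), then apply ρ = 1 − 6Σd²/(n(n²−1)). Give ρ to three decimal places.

Ranks of variable 1: 3, 2, 6, 7, 4, 8, 1, 5
Ranks of variable 2: 6, 7, 3, 1, 5, 2, 8, 4
d = r₁ − r₂: -3, -5, 3, 6, -1, 6, -7, 1
d²: 9, 25, 9, 36, 1, 36, 49, 1; Σd² = 166
ρ = 1 − 6·166/(8·63) = 1 − 996/504 = -0.976

-0.976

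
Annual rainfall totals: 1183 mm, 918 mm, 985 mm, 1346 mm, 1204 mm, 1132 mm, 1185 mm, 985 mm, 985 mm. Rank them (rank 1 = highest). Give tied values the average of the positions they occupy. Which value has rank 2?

Sorted (descending): 1346, 1204, 1185, 1183, 1132, 985, 985, 985, 918
The 3 values of 985 occupy positions 6–8 → average rank 7.
Rank 2 → value 1204.

1204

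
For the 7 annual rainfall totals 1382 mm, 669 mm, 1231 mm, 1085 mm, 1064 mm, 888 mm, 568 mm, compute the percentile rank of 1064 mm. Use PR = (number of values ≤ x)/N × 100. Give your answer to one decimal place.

57.1

N = 7.
Strictly below 1064: 3. Equal to 1064: 1.
PR = 4/7 × 100 = 57.1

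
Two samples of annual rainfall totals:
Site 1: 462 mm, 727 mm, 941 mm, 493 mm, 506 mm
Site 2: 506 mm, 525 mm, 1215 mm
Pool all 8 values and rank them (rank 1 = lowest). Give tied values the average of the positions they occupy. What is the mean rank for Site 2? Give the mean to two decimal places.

Sorted (ascending): 462, 493, 506, 506, 525, 727, 941, 1215
The 2 values of 506 occupy positions 3–4 → average rank (3+4)/2 = 3.5.
Site 2 values → pooled ranks: 506→3.5, 525→5, 1215→8
Mean rank = (3.5 + 5 + 8) / 3 = 5.50

5.50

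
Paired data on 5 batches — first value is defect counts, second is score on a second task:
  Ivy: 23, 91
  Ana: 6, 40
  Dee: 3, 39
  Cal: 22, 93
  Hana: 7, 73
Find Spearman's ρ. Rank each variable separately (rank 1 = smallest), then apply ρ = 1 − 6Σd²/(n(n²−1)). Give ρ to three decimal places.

0.900

Ranks of variable 1: 5, 2, 1, 4, 3
Ranks of variable 2: 4, 2, 1, 5, 3
d = r₁ − r₂: 1, 0, 0, -1, 0
d²: 1, 0, 0, 1, 0; Σd² = 2
ρ = 1 − 6·2/(5·24) = 1 − 12/120 = 0.900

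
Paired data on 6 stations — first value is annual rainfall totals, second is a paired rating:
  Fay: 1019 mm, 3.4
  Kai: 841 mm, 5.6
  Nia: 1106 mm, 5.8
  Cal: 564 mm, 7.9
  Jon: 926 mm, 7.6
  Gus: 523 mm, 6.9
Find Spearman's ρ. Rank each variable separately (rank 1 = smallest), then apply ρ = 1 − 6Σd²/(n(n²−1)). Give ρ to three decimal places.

Ranks of variable 1: 5, 3, 6, 2, 4, 1
Ranks of variable 2: 1, 2, 3, 6, 5, 4
d = r₁ − r₂: 4, 1, 3, -4, -1, -3
d²: 16, 1, 9, 16, 1, 9; Σd² = 52
ρ = 1 − 6·52/(6·35) = 1 − 312/210 = -0.486

-0.486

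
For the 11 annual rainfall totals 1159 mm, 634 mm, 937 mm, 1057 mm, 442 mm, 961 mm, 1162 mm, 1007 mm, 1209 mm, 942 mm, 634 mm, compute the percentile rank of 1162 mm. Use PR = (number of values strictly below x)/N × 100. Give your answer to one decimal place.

N = 11.
Strictly below 1162: 9. Equal to 1162: 1.
PR = 9/11 × 100 = 81.8

81.8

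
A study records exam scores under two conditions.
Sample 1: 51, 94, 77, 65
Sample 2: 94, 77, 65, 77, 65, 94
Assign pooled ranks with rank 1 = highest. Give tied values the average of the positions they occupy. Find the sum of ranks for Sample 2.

Sorted (descending): 94, 94, 94, 77, 77, 77, 65, 65, 65, 51
The 3 values of 94 occupy positions 1–3 → average rank 2.
The 3 values of 77 occupy positions 4–6 → average rank 5.
The 3 values of 65 occupy positions 7–9 → average rank 8.
Sample 2 values → pooled ranks: 94→2, 77→5, 65→8, 77→5, 65→8, 94→2
Rank sum = 2 + 5 + 8 + 5 + 8 + 2 = 30

30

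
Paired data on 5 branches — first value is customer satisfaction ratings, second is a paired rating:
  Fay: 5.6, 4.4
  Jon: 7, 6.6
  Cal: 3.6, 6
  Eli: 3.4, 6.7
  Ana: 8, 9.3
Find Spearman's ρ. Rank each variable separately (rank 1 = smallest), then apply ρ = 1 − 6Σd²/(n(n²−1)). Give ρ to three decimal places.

Ranks of variable 1: 3, 4, 2, 1, 5
Ranks of variable 2: 1, 3, 2, 4, 5
d = r₁ − r₂: 2, 1, 0, -3, 0
d²: 4, 1, 0, 9, 0; Σd² = 14
ρ = 1 − 6·14/(5·24) = 1 − 84/120 = 0.300

0.300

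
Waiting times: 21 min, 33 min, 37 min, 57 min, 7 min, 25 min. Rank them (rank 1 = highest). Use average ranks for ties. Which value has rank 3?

Sorted (descending): 57, 37, 33, 25, 21, 7
No ties — each value takes its position as its rank.
Rank 3 → value 33.

33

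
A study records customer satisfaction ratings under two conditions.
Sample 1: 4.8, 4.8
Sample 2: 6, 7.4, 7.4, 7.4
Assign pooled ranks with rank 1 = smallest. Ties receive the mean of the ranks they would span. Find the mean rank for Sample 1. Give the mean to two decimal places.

Sorted (ascending): 4.8, 4.8, 6, 7.4, 7.4, 7.4
The 2 values of 4.8 occupy positions 1–2 → average rank (1+2)/2 = 1.5.
The 3 values of 7.4 occupy positions 4–6 → average rank 5.
Sample 1 values → pooled ranks: 4.8→1.5, 4.8→1.5
Mean rank = (1.5 + 1.5) / 2 = 1.50

1.50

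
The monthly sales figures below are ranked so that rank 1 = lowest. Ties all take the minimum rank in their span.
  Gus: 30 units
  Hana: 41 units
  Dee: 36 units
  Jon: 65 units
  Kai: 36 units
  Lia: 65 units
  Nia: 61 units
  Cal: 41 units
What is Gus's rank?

Sorted (ascending): 30, 36, 36, 41, 41, 61, 65, 65
The 2 values of 36 occupy positions 2–3 → each gets rank 2.
The 2 values of 41 occupy positions 4–5 → each gets rank 4.
The 2 values of 65 occupy positions 7–8 → each gets rank 7.
Gus has value 30 units → rank 1.

1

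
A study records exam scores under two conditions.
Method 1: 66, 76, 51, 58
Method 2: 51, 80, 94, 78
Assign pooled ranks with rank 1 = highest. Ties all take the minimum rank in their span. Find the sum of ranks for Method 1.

22

Sorted (descending): 94, 80, 78, 76, 66, 58, 51, 51
The 2 values of 51 occupy positions 7–8 → each gets rank 7.
Method 1 values → pooled ranks: 66→5, 76→4, 51→7, 58→6
Rank sum = 5 + 4 + 7 + 6 = 22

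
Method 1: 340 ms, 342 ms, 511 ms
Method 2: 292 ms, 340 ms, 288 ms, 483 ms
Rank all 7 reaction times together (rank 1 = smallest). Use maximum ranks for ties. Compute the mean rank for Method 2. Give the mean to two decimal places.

Sorted (ascending): 288, 292, 340, 340, 342, 483, 511
The 2 values of 340 occupy positions 3–4 → each gets rank 4.
Method 2 values → pooled ranks: 292→2, 340→4, 288→1, 483→6
Mean rank = (2 + 4 + 1 + 6) / 4 = 3.25

3.25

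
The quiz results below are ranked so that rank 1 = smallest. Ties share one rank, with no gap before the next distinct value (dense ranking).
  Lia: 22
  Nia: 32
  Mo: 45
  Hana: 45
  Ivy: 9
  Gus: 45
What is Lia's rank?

Sorted (ascending): 9, 22, 32, 45, 45, 45
The 3 values of 45 share dense rank 4.
Remaining distinct values take the next consecutive integers.
Lia has value 22 → rank 2.

2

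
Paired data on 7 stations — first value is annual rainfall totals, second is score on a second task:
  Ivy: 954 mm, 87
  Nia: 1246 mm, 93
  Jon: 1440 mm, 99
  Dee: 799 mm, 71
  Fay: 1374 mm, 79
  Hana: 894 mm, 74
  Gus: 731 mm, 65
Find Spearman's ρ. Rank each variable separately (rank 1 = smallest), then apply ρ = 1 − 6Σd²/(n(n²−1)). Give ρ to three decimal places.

Ranks of variable 1: 4, 5, 7, 2, 6, 3, 1
Ranks of variable 2: 5, 6, 7, 2, 4, 3, 1
d = r₁ − r₂: -1, -1, 0, 0, 2, 0, 0
d²: 1, 1, 0, 0, 4, 0, 0; Σd² = 6
ρ = 1 − 6·6/(7·48) = 1 − 36/336 = 0.893

0.893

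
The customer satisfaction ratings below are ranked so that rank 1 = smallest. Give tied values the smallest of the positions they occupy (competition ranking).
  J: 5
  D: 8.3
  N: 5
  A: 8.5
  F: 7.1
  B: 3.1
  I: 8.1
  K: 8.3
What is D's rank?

Sorted (ascending): 3.1, 5, 5, 7.1, 8.1, 8.3, 8.3, 8.5
The 2 values of 5 occupy positions 2–3 → each gets rank 2.
The 2 values of 8.3 occupy positions 6–7 → each gets rank 6.
D has value 8.3 → rank 6.

6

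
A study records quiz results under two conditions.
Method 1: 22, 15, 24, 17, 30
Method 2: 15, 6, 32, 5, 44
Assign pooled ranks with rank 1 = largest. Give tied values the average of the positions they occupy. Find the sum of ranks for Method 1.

25.5

Sorted (descending): 44, 32, 30, 24, 22, 17, 15, 15, 6, 5
The 2 values of 15 occupy positions 7–8 → average rank (7+8)/2 = 7.5.
Method 1 values → pooled ranks: 22→5, 15→7.5, 24→4, 17→6, 30→3
Rank sum = 5 + 7.5 + 4 + 6 + 3 = 25.5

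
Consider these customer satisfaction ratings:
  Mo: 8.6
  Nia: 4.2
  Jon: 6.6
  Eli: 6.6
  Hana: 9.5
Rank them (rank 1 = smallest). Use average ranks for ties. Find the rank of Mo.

Sorted (ascending): 4.2, 6.6, 6.6, 8.6, 9.5
The 2 values of 6.6 occupy positions 2–3 → average rank (2+3)/2 = 2.5.
Mo has value 8.6 → rank 4.

4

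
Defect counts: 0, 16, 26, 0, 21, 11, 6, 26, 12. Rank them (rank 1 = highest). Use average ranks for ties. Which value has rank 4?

Sorted (descending): 26, 26, 21, 16, 12, 11, 6, 0, 0
The 2 values of 26 occupy positions 1–2 → average rank (1+2)/2 = 1.5.
The 2 values of 0 occupy positions 8–9 → average rank (8+9)/2 = 8.5.
Rank 4 → value 16.

16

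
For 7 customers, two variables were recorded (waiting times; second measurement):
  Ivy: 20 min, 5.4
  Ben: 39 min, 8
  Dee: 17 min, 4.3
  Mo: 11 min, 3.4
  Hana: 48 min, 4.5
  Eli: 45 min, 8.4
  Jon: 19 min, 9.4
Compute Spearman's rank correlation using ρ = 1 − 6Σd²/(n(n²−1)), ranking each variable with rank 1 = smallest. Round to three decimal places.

Ranks of variable 1: 4, 5, 2, 1, 7, 6, 3
Ranks of variable 2: 4, 5, 2, 1, 3, 6, 7
d = r₁ − r₂: 0, 0, 0, 0, 4, 0, -4
d²: 0, 0, 0, 0, 16, 0, 16; Σd² = 32
ρ = 1 − 6·32/(7·48) = 1 − 192/336 = 0.429

0.429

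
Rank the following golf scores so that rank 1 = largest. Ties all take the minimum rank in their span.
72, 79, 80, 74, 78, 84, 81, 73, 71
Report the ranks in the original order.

Sorted (descending): 84, 81, 80, 79, 78, 74, 73, 72, 71
No ties — each value takes its position as its rank.

8, 4, 3, 6, 5, 1, 2, 7, 9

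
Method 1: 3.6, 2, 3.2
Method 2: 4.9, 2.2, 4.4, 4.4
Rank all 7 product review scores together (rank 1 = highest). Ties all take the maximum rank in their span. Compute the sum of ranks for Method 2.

13

Sorted (descending): 4.9, 4.4, 4.4, 3.6, 3.2, 2.2, 2
The 2 values of 4.4 occupy positions 2–3 → each gets rank 3.
Method 2 values → pooled ranks: 4.9→1, 2.2→6, 4.4→3, 4.4→3
Rank sum = 1 + 6 + 3 + 3 = 13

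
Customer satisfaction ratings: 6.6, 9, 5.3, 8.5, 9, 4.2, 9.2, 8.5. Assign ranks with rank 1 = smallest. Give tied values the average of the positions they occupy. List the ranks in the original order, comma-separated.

Sorted (ascending): 4.2, 5.3, 6.6, 8.5, 8.5, 9, 9, 9.2
The 2 values of 8.5 occupy positions 4–5 → average rank (4+5)/2 = 4.5.
The 2 values of 9 occupy positions 6–7 → average rank (6+7)/2 = 6.5.

3, 6.5, 2, 4.5, 6.5, 1, 8, 4.5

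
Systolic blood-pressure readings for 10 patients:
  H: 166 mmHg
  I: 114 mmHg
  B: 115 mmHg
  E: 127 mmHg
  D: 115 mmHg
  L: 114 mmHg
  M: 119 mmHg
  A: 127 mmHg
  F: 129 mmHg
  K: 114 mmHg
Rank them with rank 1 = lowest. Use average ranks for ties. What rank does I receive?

2

Sorted (ascending): 114, 114, 114, 115, 115, 119, 127, 127, 129, 166
The 3 values of 114 occupy positions 1–3 → average rank 2.
The 2 values of 115 occupy positions 4–5 → average rank (4+5)/2 = 4.5.
The 2 values of 127 occupy positions 7–8 → average rank (7+8)/2 = 7.5.
I has value 114 mmHg → rank 2.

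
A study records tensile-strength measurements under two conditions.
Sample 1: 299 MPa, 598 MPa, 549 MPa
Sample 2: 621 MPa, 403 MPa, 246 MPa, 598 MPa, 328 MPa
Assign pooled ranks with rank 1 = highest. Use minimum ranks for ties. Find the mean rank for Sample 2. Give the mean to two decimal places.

4.40

Sorted (descending): 621, 598, 598, 549, 403, 328, 299, 246
The 2 values of 598 occupy positions 2–3 → each gets rank 2.
Sample 2 values → pooled ranks: 621→1, 403→5, 246→8, 598→2, 328→6
Mean rank = (1 + 5 + 8 + 2 + 6) / 5 = 4.40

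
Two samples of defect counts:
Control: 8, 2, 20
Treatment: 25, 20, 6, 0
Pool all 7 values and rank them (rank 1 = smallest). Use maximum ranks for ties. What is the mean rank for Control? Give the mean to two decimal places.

4.00

Sorted (ascending): 0, 2, 6, 8, 20, 20, 25
The 2 values of 20 occupy positions 5–6 → each gets rank 6.
Control values → pooled ranks: 8→4, 2→2, 20→6
Mean rank = (4 + 2 + 6) / 3 = 4.00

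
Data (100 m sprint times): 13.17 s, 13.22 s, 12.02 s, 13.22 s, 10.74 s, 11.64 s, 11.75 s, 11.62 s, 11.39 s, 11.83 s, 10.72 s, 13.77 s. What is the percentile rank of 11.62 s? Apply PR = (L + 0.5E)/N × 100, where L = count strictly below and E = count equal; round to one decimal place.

N = 12.
Strictly below 11.62: 3. Equal to 11.62: 1.
PR = (3 + 0.5·1)/12 × 100 = 29.2

29.2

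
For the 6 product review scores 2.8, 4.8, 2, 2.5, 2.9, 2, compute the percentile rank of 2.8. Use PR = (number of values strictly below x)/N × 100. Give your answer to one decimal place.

50.0

N = 6.
Strictly below 2.8: 3. Equal to 2.8: 1.
PR = 3/6 × 100 = 50.0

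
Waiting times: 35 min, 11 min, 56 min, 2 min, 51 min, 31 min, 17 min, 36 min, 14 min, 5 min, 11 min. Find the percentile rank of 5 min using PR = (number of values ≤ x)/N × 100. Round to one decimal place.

N = 11.
Strictly below 5: 1. Equal to 5: 1.
PR = 2/11 × 100 = 18.2

18.2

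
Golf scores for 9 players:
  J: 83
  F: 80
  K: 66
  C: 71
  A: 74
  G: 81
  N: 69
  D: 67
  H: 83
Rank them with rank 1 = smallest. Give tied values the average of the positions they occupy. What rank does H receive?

8.5

Sorted (ascending): 66, 67, 69, 71, 74, 80, 81, 83, 83
The 2 values of 83 occupy positions 8–9 → average rank (8+9)/2 = 8.5.
H has value 83 → rank 8.5.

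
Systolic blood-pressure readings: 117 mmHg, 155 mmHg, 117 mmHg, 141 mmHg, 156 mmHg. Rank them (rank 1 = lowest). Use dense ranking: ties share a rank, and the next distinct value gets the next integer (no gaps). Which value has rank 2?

141

Sorted (ascending): 117, 117, 141, 155, 156
The 2 values of 117 share dense rank 1.
Remaining distinct values take the next consecutive integers.
Rank 2 → value 141.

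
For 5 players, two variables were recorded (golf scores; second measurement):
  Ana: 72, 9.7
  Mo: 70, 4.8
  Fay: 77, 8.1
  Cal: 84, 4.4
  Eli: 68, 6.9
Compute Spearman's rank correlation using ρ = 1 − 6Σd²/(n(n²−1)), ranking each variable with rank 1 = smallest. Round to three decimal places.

-0.200

Ranks of variable 1: 3, 2, 4, 5, 1
Ranks of variable 2: 5, 2, 4, 1, 3
d = r₁ − r₂: -2, 0, 0, 4, -2
d²: 4, 0, 0, 16, 4; Σd² = 24
ρ = 1 − 6·24/(5·24) = 1 − 144/120 = -0.200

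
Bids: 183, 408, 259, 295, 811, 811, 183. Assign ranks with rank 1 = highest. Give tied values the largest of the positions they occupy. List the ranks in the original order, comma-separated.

7, 3, 5, 4, 2, 2, 7

Sorted (descending): 811, 811, 408, 295, 259, 183, 183
The 2 values of 811 occupy positions 1–2 → each gets rank 2.
The 2 values of 183 occupy positions 6–7 → each gets rank 7.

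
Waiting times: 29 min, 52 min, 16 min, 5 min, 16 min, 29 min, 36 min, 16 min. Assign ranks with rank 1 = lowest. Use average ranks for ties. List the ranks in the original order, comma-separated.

Sorted (ascending): 5, 16, 16, 16, 29, 29, 36, 52
The 3 values of 16 occupy positions 2–4 → average rank 3.
The 2 values of 29 occupy positions 5–6 → average rank (5+6)/2 = 5.5.

5.5, 8, 3, 1, 3, 5.5, 7, 3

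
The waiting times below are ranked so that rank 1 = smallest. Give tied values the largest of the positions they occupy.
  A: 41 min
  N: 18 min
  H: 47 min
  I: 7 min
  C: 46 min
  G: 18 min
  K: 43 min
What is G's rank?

Sorted (ascending): 7, 18, 18, 41, 43, 46, 47
The 2 values of 18 occupy positions 2–3 → each gets rank 3.
G has value 18 min → rank 3.

3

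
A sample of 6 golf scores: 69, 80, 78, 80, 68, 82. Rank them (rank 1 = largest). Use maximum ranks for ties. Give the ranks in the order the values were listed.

5, 3, 4, 3, 6, 1

Sorted (descending): 82, 80, 80, 78, 69, 68
The 2 values of 80 occupy positions 2–3 → each gets rank 3.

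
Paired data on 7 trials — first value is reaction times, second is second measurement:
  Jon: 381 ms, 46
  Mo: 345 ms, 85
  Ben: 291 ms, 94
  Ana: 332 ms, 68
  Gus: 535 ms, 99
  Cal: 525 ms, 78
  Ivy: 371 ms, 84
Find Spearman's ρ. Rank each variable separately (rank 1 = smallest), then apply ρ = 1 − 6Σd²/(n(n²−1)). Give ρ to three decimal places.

0.036

Ranks of variable 1: 5, 3, 1, 2, 7, 6, 4
Ranks of variable 2: 1, 5, 6, 2, 7, 3, 4
d = r₁ − r₂: 4, -2, -5, 0, 0, 3, 0
d²: 16, 4, 25, 0, 0, 9, 0; Σd² = 54
ρ = 1 − 6·54/(7·48) = 1 − 324/336 = 0.036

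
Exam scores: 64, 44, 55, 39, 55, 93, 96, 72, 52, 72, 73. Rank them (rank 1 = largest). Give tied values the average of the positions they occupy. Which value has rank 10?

44

Sorted (descending): 96, 93, 73, 72, 72, 64, 55, 55, 52, 44, 39
The 2 values of 72 occupy positions 4–5 → average rank (4+5)/2 = 4.5.
The 2 values of 55 occupy positions 7–8 → average rank (7+8)/2 = 7.5.
Rank 10 → value 44.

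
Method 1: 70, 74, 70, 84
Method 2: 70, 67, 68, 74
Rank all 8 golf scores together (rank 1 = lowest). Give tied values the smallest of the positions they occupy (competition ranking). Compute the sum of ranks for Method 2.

12

Sorted (ascending): 67, 68, 70, 70, 70, 74, 74, 84
The 3 values of 70 occupy positions 3–5 → each gets rank 3.
The 2 values of 74 occupy positions 6–7 → each gets rank 6.
Method 2 values → pooled ranks: 70→3, 67→1, 68→2, 74→6
Rank sum = 3 + 1 + 2 + 6 = 12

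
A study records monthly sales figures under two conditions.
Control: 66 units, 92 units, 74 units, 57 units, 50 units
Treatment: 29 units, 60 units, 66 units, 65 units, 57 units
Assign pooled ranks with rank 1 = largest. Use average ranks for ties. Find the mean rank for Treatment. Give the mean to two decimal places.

Sorted (descending): 92, 74, 66, 66, 65, 60, 57, 57, 50, 29
The 2 values of 66 occupy positions 3–4 → average rank (3+4)/2 = 3.5.
The 2 values of 57 occupy positions 7–8 → average rank (7+8)/2 = 7.5.
Treatment values → pooled ranks: 29→10, 60→6, 66→3.5, 65→5, 57→7.5
Mean rank = (10 + 6 + 3.5 + 5 + 7.5) / 5 = 6.40

6.40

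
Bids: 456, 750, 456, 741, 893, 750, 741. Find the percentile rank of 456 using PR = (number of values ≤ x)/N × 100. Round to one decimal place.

28.6

N = 7.
Strictly below 456: 0. Equal to 456: 2.
PR = 2/7 × 100 = 28.6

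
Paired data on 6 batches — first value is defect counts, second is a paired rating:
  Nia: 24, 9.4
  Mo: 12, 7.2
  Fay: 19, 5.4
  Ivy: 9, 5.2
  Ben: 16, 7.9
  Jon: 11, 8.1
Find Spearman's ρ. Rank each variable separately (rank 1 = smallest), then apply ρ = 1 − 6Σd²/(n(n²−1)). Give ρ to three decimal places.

Ranks of variable 1: 6, 3, 5, 1, 4, 2
Ranks of variable 2: 6, 3, 2, 1, 4, 5
d = r₁ − r₂: 0, 0, 3, 0, 0, -3
d²: 0, 0, 9, 0, 0, 9; Σd² = 18
ρ = 1 − 6·18/(6·35) = 1 − 108/210 = 0.486

0.486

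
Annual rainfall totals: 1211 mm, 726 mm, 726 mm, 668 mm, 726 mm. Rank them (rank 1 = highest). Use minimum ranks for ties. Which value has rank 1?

Sorted (descending): 1211, 726, 726, 726, 668
The 3 values of 726 occupy positions 2–4 → each gets rank 2.
Rank 1 → value 1211.

1211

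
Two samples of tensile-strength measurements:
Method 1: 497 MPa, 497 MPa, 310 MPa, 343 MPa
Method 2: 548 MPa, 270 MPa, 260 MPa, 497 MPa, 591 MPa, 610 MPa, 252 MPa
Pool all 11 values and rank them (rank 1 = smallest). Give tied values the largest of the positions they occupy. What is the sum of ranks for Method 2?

Sorted (ascending): 252, 260, 270, 310, 343, 497, 497, 497, 548, 591, 610
The 3 values of 497 occupy positions 6–8 → each gets rank 8.
Method 2 values → pooled ranks: 548→9, 270→3, 260→2, 497→8, 591→10, 610→11, 252→1
Rank sum = 9 + 3 + 2 + 8 + 10 + 11 + 1 = 44

44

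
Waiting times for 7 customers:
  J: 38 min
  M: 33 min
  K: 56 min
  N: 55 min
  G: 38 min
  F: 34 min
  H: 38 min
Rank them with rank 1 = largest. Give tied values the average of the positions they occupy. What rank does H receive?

Sorted (descending): 56, 55, 38, 38, 38, 34, 33
The 3 values of 38 occupy positions 3–5 → average rank 4.
H has value 38 min → rank 4.

4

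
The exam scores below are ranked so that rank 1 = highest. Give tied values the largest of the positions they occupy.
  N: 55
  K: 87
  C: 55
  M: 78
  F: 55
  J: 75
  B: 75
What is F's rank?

7

Sorted (descending): 87, 78, 75, 75, 55, 55, 55
The 2 values of 75 occupy positions 3–4 → each gets rank 4.
The 3 values of 55 occupy positions 5–7 → each gets rank 7.
F has value 55 → rank 7.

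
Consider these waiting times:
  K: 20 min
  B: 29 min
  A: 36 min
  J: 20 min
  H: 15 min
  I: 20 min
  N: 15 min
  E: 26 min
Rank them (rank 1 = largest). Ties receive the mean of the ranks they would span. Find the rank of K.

5

Sorted (descending): 36, 29, 26, 20, 20, 20, 15, 15
The 3 values of 20 occupy positions 4–6 → average rank 5.
The 2 values of 15 occupy positions 7–8 → average rank (7+8)/2 = 7.5.
K has value 20 min → rank 5.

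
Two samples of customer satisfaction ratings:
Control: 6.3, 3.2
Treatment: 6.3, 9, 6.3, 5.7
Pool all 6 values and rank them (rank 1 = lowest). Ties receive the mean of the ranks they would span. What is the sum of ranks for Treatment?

16

Sorted (ascending): 3.2, 5.7, 6.3, 6.3, 6.3, 9
The 3 values of 6.3 occupy positions 3–5 → average rank 4.
Treatment values → pooled ranks: 6.3→4, 9→6, 6.3→4, 5.7→2
Rank sum = 4 + 6 + 4 + 2 = 16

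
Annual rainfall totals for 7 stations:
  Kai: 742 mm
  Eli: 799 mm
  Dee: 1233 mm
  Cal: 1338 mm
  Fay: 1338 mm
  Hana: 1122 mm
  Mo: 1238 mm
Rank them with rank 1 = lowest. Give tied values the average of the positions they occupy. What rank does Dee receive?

4

Sorted (ascending): 742, 799, 1122, 1233, 1238, 1338, 1338
The 2 values of 1338 occupy positions 6–7 → average rank (6+7)/2 = 6.5.
Dee has value 1233 mm → rank 4.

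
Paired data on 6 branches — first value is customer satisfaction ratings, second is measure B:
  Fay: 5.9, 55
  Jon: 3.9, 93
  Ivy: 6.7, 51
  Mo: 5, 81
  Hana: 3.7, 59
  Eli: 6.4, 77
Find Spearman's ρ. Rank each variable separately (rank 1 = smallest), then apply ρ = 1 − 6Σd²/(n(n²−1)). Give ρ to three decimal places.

Ranks of variable 1: 4, 2, 6, 3, 1, 5
Ranks of variable 2: 2, 6, 1, 5, 3, 4
d = r₁ − r₂: 2, -4, 5, -2, -2, 1
d²: 4, 16, 25, 4, 4, 1; Σd² = 54
ρ = 1 − 6·54/(6·35) = 1 − 324/210 = -0.543

-0.543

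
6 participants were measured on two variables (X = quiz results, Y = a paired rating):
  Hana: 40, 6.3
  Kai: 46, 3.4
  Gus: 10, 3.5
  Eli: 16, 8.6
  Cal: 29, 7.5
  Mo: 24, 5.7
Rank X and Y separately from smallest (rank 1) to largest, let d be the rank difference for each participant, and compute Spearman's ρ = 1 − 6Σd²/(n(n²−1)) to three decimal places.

Ranks of variable 1: 5, 6, 1, 2, 4, 3
Ranks of variable 2: 4, 1, 2, 6, 5, 3
d = r₁ − r₂: 1, 5, -1, -4, -1, 0
d²: 1, 25, 1, 16, 1, 0; Σd² = 44
ρ = 1 − 6·44/(6·35) = 1 − 264/210 = -0.257

-0.257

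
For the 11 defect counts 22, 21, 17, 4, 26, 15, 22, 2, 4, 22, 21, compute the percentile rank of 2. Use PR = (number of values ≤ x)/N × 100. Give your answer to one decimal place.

N = 11.
Strictly below 2: 0. Equal to 2: 1.
PR = 1/11 × 100 = 9.1

9.1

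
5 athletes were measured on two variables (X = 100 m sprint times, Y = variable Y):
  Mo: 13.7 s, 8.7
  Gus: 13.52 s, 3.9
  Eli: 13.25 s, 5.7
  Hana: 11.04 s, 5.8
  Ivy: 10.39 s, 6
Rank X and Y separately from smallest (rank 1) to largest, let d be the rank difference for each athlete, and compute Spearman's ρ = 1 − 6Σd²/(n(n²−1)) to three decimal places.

Ranks of variable 1: 5, 4, 3, 2, 1
Ranks of variable 2: 5, 1, 2, 3, 4
d = r₁ − r₂: 0, 3, 1, -1, -3
d²: 0, 9, 1, 1, 9; Σd² = 20
ρ = 1 − 6·20/(5·24) = 1 − 120/120 = 0.000

0.000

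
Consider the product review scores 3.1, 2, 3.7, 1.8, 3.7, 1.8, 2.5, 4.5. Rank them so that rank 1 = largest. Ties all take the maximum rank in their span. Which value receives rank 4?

3.1

Sorted (descending): 4.5, 3.7, 3.7, 3.1, 2.5, 2, 1.8, 1.8
The 2 values of 3.7 occupy positions 2–3 → each gets rank 3.
The 2 values of 1.8 occupy positions 7–8 → each gets rank 8.
Rank 4 → value 3.1.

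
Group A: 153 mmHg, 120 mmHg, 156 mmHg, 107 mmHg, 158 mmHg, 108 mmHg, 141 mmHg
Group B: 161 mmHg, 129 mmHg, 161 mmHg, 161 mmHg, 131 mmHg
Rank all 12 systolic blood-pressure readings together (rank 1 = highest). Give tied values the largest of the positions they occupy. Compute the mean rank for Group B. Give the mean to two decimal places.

Sorted (descending): 161, 161, 161, 158, 156, 153, 141, 131, 129, 120, 108, 107
The 3 values of 161 occupy positions 1–3 → each gets rank 3.
Group B values → pooled ranks: 161→3, 129→9, 161→3, 161→3, 131→8
Mean rank = (3 + 9 + 3 + 3 + 8) / 5 = 5.20

5.20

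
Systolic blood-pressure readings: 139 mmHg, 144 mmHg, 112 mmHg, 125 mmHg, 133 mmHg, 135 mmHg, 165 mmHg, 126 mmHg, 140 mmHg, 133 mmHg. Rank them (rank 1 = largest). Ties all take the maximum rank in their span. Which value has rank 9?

Sorted (descending): 165, 144, 140, 139, 135, 133, 133, 126, 125, 112
The 2 values of 133 occupy positions 6–7 → each gets rank 7.
Rank 9 → value 125.

125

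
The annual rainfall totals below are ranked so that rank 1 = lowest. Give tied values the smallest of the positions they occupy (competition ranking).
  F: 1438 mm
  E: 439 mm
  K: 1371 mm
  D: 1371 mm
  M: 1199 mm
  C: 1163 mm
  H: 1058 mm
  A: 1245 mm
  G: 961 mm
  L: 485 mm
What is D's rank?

8

Sorted (ascending): 439, 485, 961, 1058, 1163, 1199, 1245, 1371, 1371, 1438
The 2 values of 1371 occupy positions 8–9 → each gets rank 8.
D has value 1371 mm → rank 8.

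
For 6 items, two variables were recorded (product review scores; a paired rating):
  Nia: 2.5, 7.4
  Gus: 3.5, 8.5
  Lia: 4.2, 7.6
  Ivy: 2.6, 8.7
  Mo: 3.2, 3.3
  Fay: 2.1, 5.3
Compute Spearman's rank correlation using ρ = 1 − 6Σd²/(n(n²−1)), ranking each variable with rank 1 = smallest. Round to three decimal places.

0.314

Ranks of variable 1: 2, 5, 6, 3, 4, 1
Ranks of variable 2: 3, 5, 4, 6, 1, 2
d = r₁ − r₂: -1, 0, 2, -3, 3, -1
d²: 1, 0, 4, 9, 9, 1; Σd² = 24
ρ = 1 − 6·24/(6·35) = 1 − 144/210 = 0.314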